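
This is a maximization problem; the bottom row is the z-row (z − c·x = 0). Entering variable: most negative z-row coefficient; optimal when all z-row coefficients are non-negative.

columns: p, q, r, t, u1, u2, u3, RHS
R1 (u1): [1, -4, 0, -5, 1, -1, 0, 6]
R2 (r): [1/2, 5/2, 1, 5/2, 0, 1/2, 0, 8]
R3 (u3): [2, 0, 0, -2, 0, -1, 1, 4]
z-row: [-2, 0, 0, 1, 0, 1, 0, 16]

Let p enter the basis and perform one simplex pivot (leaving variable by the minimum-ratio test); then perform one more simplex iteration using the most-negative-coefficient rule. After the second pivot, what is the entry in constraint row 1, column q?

Ratio test on column p — row 1: 6/1 = 6; row 2: 8/(1/2) = 16; row 3: 4/2 = 2. Minimum is 2 at row 3 (u3 leaves); pivot element 2.
Divide row 3 by 2; eliminate column p from the other rows.
Second iteration: most negative z-row entry is -1 in column t, so t enters.
Ratio test on column t — row 1: entry -4 ≤ 0; row 2: 7/3 = 7/3; row 3: entry -1 ≤ 0. Minimum is 7/3 at row 2 (r leaves); pivot element 3.
Divide row 2 by 3; eliminate column t from the other rows.
After both pivots, the entry at constraint row 1, column q is -2/3.

-2/3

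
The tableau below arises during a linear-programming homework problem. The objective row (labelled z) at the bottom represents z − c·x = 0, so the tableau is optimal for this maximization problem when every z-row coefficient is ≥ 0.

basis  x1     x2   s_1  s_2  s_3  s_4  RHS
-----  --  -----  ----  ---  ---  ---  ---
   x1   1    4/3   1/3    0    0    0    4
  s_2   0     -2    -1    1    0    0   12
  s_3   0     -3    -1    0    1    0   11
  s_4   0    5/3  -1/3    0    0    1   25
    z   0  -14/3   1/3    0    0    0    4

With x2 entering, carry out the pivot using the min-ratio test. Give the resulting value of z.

Ratio test on column x2 — row 1: 4/(4/3) = 3; row 2: entry -2 ≤ 0; row 3: entry -3 ≤ 0; row 4: 25/(5/3) = 15. Minimum is 3 at row 1 (x1 leaves); pivot element 4/3.
Pivot on row 1; the z-row RHS becomes 4 − (-14/3)·3 = 18.

18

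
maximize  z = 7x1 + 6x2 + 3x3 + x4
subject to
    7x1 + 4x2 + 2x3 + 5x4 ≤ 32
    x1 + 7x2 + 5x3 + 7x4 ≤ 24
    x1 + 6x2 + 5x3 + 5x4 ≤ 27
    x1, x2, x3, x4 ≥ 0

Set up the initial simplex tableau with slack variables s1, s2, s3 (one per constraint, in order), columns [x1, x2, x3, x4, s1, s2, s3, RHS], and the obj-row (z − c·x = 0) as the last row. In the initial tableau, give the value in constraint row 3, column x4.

5

Constraint 3 has coefficient 5 on x4.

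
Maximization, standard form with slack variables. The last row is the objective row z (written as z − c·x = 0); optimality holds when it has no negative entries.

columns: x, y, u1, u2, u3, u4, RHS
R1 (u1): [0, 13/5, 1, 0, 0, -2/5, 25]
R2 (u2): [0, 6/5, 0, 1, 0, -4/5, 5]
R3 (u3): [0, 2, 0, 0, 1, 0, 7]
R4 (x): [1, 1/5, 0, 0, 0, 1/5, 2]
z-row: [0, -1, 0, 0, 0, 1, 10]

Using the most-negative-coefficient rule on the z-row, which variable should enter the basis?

y

Negative z-row entries: y: -1.
The most negative is -1 in column y, so y enters.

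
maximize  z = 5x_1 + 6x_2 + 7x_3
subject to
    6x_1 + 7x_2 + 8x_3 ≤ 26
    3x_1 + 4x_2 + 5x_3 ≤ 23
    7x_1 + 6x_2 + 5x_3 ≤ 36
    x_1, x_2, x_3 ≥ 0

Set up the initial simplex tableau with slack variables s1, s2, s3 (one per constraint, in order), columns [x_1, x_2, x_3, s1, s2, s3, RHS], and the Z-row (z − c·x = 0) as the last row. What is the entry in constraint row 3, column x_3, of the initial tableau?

5

Constraint 3 has coefficient 5 on x_3.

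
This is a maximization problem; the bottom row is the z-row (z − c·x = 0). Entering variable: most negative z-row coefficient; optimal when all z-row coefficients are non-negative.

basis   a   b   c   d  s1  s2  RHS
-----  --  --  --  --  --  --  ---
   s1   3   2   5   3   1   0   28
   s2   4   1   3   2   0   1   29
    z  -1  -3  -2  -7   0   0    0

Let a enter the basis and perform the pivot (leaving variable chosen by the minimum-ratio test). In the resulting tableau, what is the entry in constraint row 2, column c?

3/4

Ratio test on column a — row 1: 28/3 = 28/3; row 2: 29/4 = 29/4. Minimum is 29/4 at row 2 (s2 leaves); pivot element 4.
Divide row 2 by 4; eliminate column a from the other rows.
In the new row 2, the c entry is the old entry divided by the pivot: 3/4 = 3/4.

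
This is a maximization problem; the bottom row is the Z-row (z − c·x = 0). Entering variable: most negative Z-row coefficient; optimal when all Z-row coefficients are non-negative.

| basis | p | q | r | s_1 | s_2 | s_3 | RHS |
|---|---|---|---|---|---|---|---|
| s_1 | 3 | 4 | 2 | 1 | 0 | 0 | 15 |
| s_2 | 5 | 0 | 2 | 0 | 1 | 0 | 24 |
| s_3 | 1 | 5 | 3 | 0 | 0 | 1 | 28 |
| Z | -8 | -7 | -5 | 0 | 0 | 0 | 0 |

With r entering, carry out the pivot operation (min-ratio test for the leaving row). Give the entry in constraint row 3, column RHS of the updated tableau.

Ratio test on column r — row 1: 15/2 = 15/2; row 2: 24/2 = 12; row 3: 28/3 = 28/3. Minimum is 15/2 at row 1 (s_1 leaves); pivot element 2.
Divide row 1 by 2; eliminate column r from the other rows.
Row 3 update in column RHS: 28 − 3·(15/2) = 11/2.

11/2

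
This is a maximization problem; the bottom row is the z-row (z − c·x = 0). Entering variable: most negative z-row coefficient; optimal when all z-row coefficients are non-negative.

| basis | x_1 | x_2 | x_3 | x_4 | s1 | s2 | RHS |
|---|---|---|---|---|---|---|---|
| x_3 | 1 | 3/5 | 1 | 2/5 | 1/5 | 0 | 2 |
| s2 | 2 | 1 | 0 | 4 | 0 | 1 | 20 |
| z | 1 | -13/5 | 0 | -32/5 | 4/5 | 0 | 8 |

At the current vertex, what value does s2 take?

20

s2 is basic (row 2); its value is the RHS of that row, 20.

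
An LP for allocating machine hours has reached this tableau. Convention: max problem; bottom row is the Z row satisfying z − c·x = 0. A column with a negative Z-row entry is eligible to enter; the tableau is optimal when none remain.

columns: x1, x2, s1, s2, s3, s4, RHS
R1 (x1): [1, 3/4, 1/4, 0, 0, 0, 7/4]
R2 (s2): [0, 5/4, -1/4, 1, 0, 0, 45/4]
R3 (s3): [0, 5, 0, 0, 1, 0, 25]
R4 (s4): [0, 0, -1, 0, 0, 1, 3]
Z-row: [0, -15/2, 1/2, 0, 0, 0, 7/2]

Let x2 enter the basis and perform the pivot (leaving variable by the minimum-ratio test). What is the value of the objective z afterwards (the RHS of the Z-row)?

21

Ratio test on column x2 — row 1: (7/4)/(3/4) = 7/3; row 2: (45/4)/(5/4) = 9; row 3: 25/5 = 5; row 4: entry 0 ≤ 0. Minimum is 7/3 at row 1 (x1 leaves); pivot element 3/4.
Pivot on row 1; the Z-row RHS becomes 7/2 − (-15/2)·(7/3) = 21.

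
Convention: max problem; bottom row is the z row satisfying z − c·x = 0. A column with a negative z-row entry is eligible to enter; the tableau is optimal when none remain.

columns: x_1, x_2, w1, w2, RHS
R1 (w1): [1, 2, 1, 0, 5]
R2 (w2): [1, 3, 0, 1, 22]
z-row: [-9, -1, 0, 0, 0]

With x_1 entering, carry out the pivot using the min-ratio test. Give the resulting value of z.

45

Ratio test on column x_1 — row 1: 5/1 = 5; row 2: 22/1 = 22. Minimum is 5 at row 1 (w1 leaves); pivot element 1.
Pivot on row 1; the z-row RHS becomes 0 − (-9)·5 = 45.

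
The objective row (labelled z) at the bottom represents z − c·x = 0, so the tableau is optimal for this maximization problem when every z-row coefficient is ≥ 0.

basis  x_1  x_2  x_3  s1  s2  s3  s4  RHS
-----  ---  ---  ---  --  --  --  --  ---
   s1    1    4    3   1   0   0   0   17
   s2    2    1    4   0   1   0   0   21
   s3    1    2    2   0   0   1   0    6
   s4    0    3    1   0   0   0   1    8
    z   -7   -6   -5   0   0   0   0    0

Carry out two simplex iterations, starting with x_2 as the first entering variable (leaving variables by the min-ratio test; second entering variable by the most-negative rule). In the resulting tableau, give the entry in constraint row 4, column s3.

0

Ratio test on column x_2 — row 1: 17/4 = 17/4; row 2: 21/1 = 21; row 3: 6/2 = 3; row 4: 8/3 = 8/3. Minimum is 8/3 at row 4 (s4 leaves); pivot element 3.
Divide row 4 by 3; eliminate column x_2 from the other rows.
Second iteration: most negative z-row entry is -7 in column x_1, so x_1 enters.
Ratio test on column x_1 — row 1: (19/3)/1 = 19/3; row 2: (55/3)/2 = 55/6; row 3: (2/3)/1 = 2/3; row 4: entry 0 ≤ 0. Minimum is 2/3 at row 3 (s3 leaves); pivot element 1.
Divide row 3 by 1; eliminate column x_1 from the other rows.
After both pivots, the entry at constraint row 4, column s3 is 0.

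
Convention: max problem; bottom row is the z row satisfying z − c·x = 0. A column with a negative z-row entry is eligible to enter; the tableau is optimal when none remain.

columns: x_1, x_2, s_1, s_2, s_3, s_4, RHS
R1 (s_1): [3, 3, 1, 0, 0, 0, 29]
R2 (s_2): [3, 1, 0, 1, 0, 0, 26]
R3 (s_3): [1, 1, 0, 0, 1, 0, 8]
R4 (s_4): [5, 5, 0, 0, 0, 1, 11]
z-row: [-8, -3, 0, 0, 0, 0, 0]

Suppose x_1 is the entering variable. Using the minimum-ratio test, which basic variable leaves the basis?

s_4

Column x_1 entries and ratios — s_1: 29/3 = 29/3; s_2: 26/3 = 26/3; s_3: 8/1 = 8; s_4: 11/5 = 11/5.
Smallest ratio is 11/5 in the row of s_4, so s_4 leaves.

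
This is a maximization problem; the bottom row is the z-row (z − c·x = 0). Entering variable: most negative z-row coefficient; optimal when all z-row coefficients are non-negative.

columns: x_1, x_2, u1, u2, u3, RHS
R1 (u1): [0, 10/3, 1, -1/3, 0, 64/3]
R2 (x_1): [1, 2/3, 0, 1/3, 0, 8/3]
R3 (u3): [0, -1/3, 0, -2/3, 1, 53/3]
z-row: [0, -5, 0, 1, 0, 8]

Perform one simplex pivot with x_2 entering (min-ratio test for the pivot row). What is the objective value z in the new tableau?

Ratio test on column x_2 — row 1: (64/3)/(10/3) = 32/5; row 2: (8/3)/(2/3) = 4; row 3: entry -1/3 ≤ 0. Minimum is 4 at row 2 (x_1 leaves); pivot element 2/3.
Pivot on row 2; the z-row RHS becomes 8 − (-5)·4 = 28.

28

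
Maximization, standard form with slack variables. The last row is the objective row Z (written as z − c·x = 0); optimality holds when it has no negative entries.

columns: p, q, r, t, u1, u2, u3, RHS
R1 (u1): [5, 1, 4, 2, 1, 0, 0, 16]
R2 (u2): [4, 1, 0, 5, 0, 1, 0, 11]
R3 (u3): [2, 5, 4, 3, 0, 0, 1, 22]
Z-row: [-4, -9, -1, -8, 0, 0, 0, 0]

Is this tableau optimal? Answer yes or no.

no

The Z-row has a negative entry -9 in column q, so it is not optimal.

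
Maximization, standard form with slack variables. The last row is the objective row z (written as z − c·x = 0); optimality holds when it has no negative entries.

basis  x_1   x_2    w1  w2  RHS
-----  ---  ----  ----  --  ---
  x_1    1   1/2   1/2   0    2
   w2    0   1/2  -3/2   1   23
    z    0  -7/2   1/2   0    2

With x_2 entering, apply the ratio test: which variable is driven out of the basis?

x_1

Column x_2 entries and ratios — x_1: 2/(1/2) = 4; w2: 23/(1/2) = 46.
Smallest ratio is 4 in the row of x_1, so x_1 leaves.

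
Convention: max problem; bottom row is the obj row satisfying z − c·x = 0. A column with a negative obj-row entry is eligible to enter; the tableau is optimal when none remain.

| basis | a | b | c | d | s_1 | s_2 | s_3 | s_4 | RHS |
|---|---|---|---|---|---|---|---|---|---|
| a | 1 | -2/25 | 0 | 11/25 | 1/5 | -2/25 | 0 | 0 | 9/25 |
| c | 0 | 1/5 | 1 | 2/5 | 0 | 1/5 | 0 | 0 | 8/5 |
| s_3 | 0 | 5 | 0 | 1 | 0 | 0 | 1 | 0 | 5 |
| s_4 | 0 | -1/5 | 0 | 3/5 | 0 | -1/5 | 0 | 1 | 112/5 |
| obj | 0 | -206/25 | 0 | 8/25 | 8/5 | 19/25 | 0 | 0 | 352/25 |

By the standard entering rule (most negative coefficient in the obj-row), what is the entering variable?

Negative obj-row entries: b: -206/25.
The most negative is -206/25 in column b, so b enters.

b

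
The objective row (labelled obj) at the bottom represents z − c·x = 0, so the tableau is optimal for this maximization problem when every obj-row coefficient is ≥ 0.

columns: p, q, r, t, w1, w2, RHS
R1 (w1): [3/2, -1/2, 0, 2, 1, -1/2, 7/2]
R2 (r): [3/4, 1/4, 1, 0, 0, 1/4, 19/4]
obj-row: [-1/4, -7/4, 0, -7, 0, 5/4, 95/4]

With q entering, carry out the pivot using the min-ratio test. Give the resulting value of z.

57

Ratio test on column q — row 1: entry -1/2 ≤ 0; row 2: (19/4)/(1/4) = 19. Minimum is 19 at row 2 (r leaves); pivot element 1/4.
Pivot on row 2; the obj-row RHS becomes 95/4 − (-7/4)·19 = 57.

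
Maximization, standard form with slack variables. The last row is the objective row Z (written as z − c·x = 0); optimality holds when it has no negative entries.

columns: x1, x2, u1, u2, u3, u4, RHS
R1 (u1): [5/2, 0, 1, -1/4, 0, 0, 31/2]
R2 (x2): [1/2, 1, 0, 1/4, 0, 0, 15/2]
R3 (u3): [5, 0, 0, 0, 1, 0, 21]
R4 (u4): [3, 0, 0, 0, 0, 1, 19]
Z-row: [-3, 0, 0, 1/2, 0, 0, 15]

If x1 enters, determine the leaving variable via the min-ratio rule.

Column x1 entries and ratios — u1: (31/2)/(5/2) = 31/5; x2: (15/2)/(1/2) = 15; u3: 21/5 = 21/5; u4: 19/3 = 19/3.
Smallest ratio is 21/5 in the row of u3, so u3 leaves.

u3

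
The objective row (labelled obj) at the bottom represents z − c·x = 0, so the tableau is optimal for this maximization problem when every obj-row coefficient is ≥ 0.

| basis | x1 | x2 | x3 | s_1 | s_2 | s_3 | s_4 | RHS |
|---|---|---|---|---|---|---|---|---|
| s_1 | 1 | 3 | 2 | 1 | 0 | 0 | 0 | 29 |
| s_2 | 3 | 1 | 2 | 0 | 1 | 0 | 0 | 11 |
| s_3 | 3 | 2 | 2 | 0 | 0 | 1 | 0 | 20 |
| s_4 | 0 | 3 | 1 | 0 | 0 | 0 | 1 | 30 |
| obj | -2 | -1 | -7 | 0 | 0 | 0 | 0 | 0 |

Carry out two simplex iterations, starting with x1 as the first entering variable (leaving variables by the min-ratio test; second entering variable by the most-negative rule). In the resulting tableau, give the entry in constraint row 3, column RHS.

Ratio test on column x1 — row 1: 29/1 = 29; row 2: 11/3 = 11/3; row 3: 20/3 = 20/3; row 4: entry 0 ≤ 0. Minimum is 11/3 at row 2 (s_2 leaves); pivot element 3.
Divide row 2 by 3; eliminate column x1 from the other rows.
Second iteration: most negative obj-row entry is -17/3 in column x3, so x3 enters.
Ratio test on column x3 — row 1: (76/3)/(4/3) = 19; row 2: (11/3)/(2/3) = 11/2; row 3: entry 0 ≤ 0; row 4: 30/1 = 30. Minimum is 11/2 at row 2 (x1 leaves); pivot element 2/3.
Divide row 2 by 2/3; eliminate column x3 from the other rows.
After both pivots, the entry at constraint row 3, column RHS is 9.

9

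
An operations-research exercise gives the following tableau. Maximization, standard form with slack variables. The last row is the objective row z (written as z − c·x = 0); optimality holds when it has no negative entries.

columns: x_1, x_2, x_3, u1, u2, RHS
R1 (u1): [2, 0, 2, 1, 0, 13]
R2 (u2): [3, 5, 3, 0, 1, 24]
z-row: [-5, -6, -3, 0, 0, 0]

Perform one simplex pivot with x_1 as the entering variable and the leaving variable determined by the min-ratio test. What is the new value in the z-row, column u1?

Ratio test on column x_1 — row 1: 13/2 = 13/2; row 2: 24/3 = 8. Minimum is 13/2 at row 1 (u1 leaves); pivot element 2.
Divide row 1 by 2; eliminate column x_1 from the other rows.
z-row update in column u1: 0 − (-5)·(1/2) = 5/2.

5/2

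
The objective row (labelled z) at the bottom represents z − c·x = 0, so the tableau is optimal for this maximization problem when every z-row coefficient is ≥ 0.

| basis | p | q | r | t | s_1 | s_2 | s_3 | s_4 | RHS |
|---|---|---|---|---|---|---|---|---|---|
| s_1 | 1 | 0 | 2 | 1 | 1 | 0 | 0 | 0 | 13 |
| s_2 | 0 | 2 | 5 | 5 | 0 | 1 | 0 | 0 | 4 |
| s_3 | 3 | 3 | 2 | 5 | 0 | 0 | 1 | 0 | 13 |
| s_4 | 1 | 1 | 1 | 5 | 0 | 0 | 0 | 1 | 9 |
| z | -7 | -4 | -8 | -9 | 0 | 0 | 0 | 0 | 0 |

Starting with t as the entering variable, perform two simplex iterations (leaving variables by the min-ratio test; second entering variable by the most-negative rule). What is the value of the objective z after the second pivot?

141/5

Ratio test on column t — row 1: 13/1 = 13; row 2: 4/5 = 4/5; row 3: 13/5 = 13/5; row 4: 9/5 = 9/5. Minimum is 4/5 at row 2 (s_2 leaves); pivot element 5.
Pivot on row 2; the z-row RHS becomes 0 − (-9)·(4/5) = 36/5.
Next entering variable (most negative z-row entry -7): p.
Ratio test on column p — row 1: (61/5)/1 = 61/5; row 2: entry 0 ≤ 0; row 3: 9/3 = 3; row 4: 5/1 = 5. Minimum is 3 at row 3 (s_3 leaves); pivot element 3.
After the second pivot the z-row RHS is 36/5 − (-7)·3 = 141/5.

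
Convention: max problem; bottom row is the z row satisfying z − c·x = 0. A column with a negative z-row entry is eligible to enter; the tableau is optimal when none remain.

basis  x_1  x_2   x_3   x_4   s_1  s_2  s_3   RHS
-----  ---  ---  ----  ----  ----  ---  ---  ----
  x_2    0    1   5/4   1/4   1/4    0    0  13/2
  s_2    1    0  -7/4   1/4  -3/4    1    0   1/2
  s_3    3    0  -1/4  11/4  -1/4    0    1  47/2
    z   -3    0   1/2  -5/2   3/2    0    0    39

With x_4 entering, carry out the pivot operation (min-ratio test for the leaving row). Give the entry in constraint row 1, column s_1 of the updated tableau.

Ratio test on column x_4 — row 1: (13/2)/(1/4) = 26; row 2: (1/2)/(1/4) = 2; row 3: (47/2)/(11/4) = 94/11. Minimum is 2 at row 2 (s_2 leaves); pivot element 1/4.
Divide row 2 by 1/4; eliminate column x_4 from the other rows.
Row 1 update in column s_1: 1/4 − (1/4)·(-3) = 1.

1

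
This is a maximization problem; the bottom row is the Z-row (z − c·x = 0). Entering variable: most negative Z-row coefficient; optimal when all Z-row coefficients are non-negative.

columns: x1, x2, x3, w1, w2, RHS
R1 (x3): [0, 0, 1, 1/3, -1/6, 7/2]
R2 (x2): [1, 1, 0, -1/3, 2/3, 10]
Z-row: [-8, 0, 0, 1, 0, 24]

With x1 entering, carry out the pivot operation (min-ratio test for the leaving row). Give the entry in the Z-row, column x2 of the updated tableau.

Ratio test on column x1 — row 1: entry 0 ≤ 0; row 2: 10/1 = 10. Minimum is 10 at row 2 (x2 leaves); pivot element 1.
Divide row 2 by 1; eliminate column x1 from the other rows.
Z-row update in column x2: 0 − (-8)·1 = 8.

8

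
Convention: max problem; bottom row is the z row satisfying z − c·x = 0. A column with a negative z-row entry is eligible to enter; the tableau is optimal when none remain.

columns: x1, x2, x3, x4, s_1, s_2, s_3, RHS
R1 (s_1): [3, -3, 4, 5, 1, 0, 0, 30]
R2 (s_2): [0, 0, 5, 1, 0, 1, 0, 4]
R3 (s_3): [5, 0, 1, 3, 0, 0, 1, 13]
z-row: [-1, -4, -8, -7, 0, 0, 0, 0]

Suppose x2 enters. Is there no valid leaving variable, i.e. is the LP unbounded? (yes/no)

Every constraint-row entry in column x2 is ≤ 0, so increasing x2 is unbounded.

yes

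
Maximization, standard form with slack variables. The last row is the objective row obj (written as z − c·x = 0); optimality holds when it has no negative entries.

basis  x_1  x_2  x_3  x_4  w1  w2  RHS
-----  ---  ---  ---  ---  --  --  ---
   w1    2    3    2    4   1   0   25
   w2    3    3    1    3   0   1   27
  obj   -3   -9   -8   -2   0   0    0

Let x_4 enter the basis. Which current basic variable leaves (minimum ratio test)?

w1

Column x_4 entries and ratios — w1: 25/4 = 25/4; w2: 27/3 = 9.
Smallest ratio is 25/4 in the row of w1, so w1 leaves.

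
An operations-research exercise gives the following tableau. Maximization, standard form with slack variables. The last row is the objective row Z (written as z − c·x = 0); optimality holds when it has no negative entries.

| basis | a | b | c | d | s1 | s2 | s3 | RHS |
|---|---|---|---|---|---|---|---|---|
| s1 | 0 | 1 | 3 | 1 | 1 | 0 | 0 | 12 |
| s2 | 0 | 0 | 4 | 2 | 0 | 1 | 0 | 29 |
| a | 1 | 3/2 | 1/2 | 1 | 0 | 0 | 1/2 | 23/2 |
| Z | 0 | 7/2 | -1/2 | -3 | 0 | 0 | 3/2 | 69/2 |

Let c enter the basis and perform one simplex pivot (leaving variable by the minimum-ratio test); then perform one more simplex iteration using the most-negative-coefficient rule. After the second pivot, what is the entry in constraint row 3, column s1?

Ratio test on column c — row 1: 12/3 = 4; row 2: 29/4 = 29/4; row 3: (23/2)/(1/2) = 23. Minimum is 4 at row 1 (s1 leaves); pivot element 3.
Divide row 1 by 3; eliminate column c from the other rows.
Second iteration: most negative Z-row entry is -17/6 in column d, so d enters.
Ratio test on column d — row 1: 4/(1/3) = 12; row 2: 13/(2/3) = 39/2; row 3: (19/2)/(5/6) = 57/5. Minimum is 57/5 at row 3 (a leaves); pivot element 5/6.
Divide row 3 by 5/6; eliminate column d from the other rows.
After both pivots, the entry at constraint row 3, column s1 is -1/5.

-1/5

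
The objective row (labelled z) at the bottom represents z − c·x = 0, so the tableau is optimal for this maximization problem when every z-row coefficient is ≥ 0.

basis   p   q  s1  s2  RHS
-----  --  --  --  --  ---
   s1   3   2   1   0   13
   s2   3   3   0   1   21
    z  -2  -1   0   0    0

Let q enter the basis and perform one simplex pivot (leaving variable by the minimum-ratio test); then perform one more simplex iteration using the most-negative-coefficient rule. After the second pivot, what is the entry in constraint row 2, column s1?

Ratio test on column q — row 1: 13/2 = 13/2; row 2: 21/3 = 7. Minimum is 13/2 at row 1 (s1 leaves); pivot element 2.
Divide row 1 by 2; eliminate column q from the other rows.
Second iteration: most negative z-row entry is -1/2 in column p, so p enters.
Ratio test on column p — row 1: (13/2)/(3/2) = 13/3; row 2: entry -3/2 ≤ 0. Minimum is 13/3 at row 1 (q leaves); pivot element 3/2.
Divide row 1 by 3/2; eliminate column p from the other rows.
After both pivots, the entry at constraint row 2, column s1 is -1.

-1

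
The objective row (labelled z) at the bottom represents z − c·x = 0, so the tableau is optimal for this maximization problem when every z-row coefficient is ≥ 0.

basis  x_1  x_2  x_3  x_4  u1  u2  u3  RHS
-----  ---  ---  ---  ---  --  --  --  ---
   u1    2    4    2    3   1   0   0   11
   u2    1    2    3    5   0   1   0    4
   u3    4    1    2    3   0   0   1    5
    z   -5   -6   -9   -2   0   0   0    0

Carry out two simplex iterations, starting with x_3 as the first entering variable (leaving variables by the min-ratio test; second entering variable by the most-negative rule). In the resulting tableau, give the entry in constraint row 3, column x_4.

Ratio test on column x_3 — row 1: 11/2 = 11/2; row 2: 4/3 = 4/3; row 3: 5/2 = 5/2. Minimum is 4/3 at row 2 (u2 leaves); pivot element 3.
Divide row 2 by 3; eliminate column x_3 from the other rows.
Second iteration: most negative z-row entry is -2 in column x_1, so x_1 enters.
Ratio test on column x_1 — row 1: (25/3)/(4/3) = 25/4; row 2: (4/3)/(1/3) = 4; row 3: (7/3)/(10/3) = 7/10. Minimum is 7/10 at row 3 (u3 leaves); pivot element 10/3.
Divide row 3 by 10/3; eliminate column x_1 from the other rows.
After both pivots, the entry at constraint row 3, column x_4 is -1/10.

-1/10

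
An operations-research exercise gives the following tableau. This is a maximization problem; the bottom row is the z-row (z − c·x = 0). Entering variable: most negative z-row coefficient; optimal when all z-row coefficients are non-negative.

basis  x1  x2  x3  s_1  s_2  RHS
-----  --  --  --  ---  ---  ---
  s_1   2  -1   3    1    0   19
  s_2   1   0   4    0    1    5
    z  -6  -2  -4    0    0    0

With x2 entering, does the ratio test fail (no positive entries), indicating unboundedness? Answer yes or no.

Every constraint-row entry in column x2 is ≤ 0, so increasing x2 is unbounded.

yes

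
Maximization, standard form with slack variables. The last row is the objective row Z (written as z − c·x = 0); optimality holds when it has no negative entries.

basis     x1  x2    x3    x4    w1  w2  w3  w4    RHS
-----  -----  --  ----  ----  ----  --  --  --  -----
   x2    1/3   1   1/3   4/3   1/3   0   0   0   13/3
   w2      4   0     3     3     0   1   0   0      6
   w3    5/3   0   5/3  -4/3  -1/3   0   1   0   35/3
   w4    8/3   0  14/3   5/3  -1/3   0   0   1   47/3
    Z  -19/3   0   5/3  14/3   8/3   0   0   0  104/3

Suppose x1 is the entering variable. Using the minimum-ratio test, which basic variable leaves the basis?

Column x1 entries and ratios — x2: (13/3)/(1/3) = 13; w2: 6/4 = 3/2; w3: (35/3)/(5/3) = 7; w4: (47/3)/(8/3) = 47/8.
Smallest ratio is 3/2 in the row of w2, so w2 leaves.

w2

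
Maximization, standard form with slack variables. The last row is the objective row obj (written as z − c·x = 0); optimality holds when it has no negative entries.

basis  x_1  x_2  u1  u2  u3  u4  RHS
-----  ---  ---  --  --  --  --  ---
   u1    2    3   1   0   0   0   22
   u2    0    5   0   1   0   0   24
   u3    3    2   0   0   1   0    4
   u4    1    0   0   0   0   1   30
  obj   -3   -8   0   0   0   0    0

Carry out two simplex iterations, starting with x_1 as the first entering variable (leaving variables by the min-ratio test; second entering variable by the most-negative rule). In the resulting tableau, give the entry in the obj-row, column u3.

4

Ratio test on column x_1 — row 1: 22/2 = 11; row 2: entry 0 ≤ 0; row 3: 4/3 = 4/3; row 4: 30/1 = 30. Minimum is 4/3 at row 3 (u3 leaves); pivot element 3.
Divide row 3 by 3; eliminate column x_1 from the other rows.
Second iteration: most negative obj-row entry is -6 in column x_2, so x_2 enters.
Ratio test on column x_2 — row 1: (58/3)/(5/3) = 58/5; row 2: 24/5 = 24/5; row 3: (4/3)/(2/3) = 2; row 4: entry -2/3 ≤ 0. Minimum is 2 at row 3 (x_1 leaves); pivot element 2/3.
Divide row 3 by 2/3; eliminate column x_2 from the other rows.
After both pivots, the entry at the obj-row, column u3 is 4.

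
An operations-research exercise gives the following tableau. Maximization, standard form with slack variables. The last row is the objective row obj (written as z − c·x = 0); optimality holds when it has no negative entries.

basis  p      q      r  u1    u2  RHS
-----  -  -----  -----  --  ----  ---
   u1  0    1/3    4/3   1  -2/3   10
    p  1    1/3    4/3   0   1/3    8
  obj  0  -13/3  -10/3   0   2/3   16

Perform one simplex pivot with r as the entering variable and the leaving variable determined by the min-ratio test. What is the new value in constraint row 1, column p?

Ratio test on column r — row 1: 10/(4/3) = 15/2; row 2: 8/(4/3) = 6. Minimum is 6 at row 2 (p leaves); pivot element 4/3.
Divide row 2 by 4/3; eliminate column r from the other rows.
Row 1 update in column p: 0 − (4/3)·(3/4) = -1.

-1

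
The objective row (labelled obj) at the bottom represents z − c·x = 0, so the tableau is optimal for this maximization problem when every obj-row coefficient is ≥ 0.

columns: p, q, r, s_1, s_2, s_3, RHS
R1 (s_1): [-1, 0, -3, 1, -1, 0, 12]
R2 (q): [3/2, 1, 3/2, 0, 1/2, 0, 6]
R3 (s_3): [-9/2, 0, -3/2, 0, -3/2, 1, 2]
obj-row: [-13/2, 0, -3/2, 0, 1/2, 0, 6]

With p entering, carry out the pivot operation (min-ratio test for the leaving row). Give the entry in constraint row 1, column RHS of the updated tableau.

16

Ratio test on column p — row 1: entry -1 ≤ 0; row 2: 6/(3/2) = 4; row 3: entry -9/2 ≤ 0. Minimum is 4 at row 2 (q leaves); pivot element 3/2.
Divide row 2 by 3/2; eliminate column p from the other rows.
Row 1 update in column RHS: 12 − (-1)·4 = 16.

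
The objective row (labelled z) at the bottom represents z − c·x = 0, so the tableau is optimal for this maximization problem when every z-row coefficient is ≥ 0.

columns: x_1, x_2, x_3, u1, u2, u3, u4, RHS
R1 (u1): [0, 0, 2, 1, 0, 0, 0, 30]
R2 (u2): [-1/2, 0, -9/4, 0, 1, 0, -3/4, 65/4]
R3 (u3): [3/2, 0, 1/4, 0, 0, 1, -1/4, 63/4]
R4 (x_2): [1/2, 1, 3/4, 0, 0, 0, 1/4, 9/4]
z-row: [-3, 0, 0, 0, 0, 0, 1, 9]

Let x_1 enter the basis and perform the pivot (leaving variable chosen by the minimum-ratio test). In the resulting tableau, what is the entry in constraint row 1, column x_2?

0

Ratio test on column x_1 — row 1: entry 0 ≤ 0; row 2: entry -1/2 ≤ 0; row 3: (63/4)/(3/2) = 21/2; row 4: (9/4)/(1/2) = 9/2. Minimum is 9/2 at row 4 (x_2 leaves); pivot element 1/2.
Divide row 4 by 1/2; eliminate column x_1 from the other rows.
Row 1 update in column x_2: 0 − 0·2 = 0.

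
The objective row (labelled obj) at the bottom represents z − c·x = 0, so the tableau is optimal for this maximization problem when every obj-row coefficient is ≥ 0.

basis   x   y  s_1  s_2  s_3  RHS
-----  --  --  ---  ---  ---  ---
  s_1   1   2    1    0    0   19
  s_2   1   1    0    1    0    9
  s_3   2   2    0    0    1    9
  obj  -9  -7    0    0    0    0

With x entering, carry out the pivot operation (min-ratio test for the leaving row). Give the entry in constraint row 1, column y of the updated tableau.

Ratio test on column x — row 1: 19/1 = 19; row 2: 9/1 = 9; row 3: 9/2 = 9/2. Minimum is 9/2 at row 3 (s_3 leaves); pivot element 2.
Divide row 3 by 2; eliminate column x from the other rows.
Row 1 update in column y: 2 − 1·1 = 1.

1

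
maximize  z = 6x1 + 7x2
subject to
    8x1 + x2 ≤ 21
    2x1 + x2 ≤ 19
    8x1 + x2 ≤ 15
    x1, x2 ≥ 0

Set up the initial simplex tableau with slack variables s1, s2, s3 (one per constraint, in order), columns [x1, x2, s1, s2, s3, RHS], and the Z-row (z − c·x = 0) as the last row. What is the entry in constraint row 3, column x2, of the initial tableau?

Constraint 3 has coefficient 1 on x2.

1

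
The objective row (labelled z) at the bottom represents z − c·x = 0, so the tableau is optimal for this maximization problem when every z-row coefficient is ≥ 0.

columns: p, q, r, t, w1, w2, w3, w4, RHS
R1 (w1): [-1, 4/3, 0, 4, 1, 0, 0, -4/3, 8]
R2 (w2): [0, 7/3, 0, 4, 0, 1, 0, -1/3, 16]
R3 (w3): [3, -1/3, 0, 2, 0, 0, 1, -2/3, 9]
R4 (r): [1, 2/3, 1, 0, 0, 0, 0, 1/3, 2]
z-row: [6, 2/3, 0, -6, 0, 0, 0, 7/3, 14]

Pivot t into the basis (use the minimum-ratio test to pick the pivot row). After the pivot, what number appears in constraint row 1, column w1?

1/4

Ratio test on column t — row 1: 8/4 = 2; row 2: 16/4 = 4; row 3: 9/2 = 9/2; row 4: entry 0 ≤ 0. Minimum is 2 at row 1 (w1 leaves); pivot element 4.
Divide row 1 by 4; eliminate column t from the other rows.
In the new row 1, the w1 entry is the old entry divided by the pivot: 1/4 = 1/4.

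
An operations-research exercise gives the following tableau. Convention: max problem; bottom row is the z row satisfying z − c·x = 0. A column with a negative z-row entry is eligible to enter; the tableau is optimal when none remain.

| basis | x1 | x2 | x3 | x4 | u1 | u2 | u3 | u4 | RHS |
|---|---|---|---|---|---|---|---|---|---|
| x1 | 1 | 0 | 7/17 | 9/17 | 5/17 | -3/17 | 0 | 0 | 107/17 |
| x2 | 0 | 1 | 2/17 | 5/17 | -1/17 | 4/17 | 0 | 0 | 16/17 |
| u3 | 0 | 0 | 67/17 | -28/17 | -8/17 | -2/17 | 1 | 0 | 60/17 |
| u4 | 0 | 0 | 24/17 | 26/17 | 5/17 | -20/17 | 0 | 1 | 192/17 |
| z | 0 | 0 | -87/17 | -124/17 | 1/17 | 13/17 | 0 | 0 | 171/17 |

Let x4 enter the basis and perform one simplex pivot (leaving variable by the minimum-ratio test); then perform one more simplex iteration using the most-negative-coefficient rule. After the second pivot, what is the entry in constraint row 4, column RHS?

112/23

Ratio test on column x4 — row 1: (107/17)/(9/17) = 107/9; row 2: (16/17)/(5/17) = 16/5; row 3: entry -28/17 ≤ 0; row 4: (192/17)/(26/17) = 96/13. Minimum is 16/5 at row 2 (x2 leaves); pivot element 5/17.
Divide row 2 by 5/17; eliminate column x4 from the other rows.
Second iteration: most negative z-row entry is -11/5 in column x3, so x3 enters.
Ratio test on column x3 — row 1: (23/5)/(1/5) = 23; row 2: (16/5)/(2/5) = 8; row 3: (44/5)/(23/5) = 44/23; row 4: (32/5)/(4/5) = 8. Minimum is 44/23 at row 3 (u3 leaves); pivot element 23/5.
Divide row 3 by 23/5; eliminate column x3 from the other rows.
After both pivots, the entry at constraint row 4, column RHS is 112/23.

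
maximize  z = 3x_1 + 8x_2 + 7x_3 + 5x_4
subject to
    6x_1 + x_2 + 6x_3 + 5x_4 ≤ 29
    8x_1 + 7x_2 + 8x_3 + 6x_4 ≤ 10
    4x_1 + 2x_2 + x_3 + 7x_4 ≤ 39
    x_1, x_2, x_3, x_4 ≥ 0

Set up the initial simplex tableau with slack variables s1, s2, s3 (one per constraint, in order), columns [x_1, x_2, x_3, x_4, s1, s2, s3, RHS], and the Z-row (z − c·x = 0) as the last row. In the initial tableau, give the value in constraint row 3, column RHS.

The RHS of constraint 3 is b_3 = 39.

39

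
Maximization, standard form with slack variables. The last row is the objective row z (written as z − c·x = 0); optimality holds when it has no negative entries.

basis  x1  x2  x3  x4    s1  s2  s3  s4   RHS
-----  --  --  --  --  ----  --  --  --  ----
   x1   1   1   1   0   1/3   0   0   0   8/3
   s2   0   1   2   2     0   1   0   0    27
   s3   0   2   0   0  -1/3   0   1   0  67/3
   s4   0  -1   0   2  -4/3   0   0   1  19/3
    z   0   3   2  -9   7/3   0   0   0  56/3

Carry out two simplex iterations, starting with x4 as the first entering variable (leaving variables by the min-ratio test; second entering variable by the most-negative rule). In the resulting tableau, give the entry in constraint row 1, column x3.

3

Ratio test on column x4 — row 1: entry 0 ≤ 0; row 2: 27/2 = 27/2; row 3: entry 0 ≤ 0; row 4: (19/3)/2 = 19/6. Minimum is 19/6 at row 4 (s4 leaves); pivot element 2.
Divide row 4 by 2; eliminate column x4 from the other rows.
Second iteration: most negative z-row entry is -11/3 in column s1, so s1 enters.
Ratio test on column s1 — row 1: (8/3)/(1/3) = 8; row 2: (62/3)/(4/3) = 31/2; row 3: entry -1/3 ≤ 0; row 4: entry -2/3 ≤ 0. Minimum is 8 at row 1 (x1 leaves); pivot element 1/3.
Divide row 1 by 1/3; eliminate column s1 from the other rows.
After both pivots, the entry at constraint row 1, column x3 is 3.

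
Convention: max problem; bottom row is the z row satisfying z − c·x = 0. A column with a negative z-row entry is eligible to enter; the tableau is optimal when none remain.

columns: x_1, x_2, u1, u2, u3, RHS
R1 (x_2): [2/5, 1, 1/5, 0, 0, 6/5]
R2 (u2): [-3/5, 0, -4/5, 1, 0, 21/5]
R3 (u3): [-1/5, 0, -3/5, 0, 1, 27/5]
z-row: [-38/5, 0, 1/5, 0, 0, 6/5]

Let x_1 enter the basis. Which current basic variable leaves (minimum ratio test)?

x_2

Column x_1 entries and ratios — x_2: (6/5)/(2/5) = 3; u2: -3/5 ≤ 0, skip; u3: -1/5 ≤ 0, skip.
Smallest ratio is 3 in the row of x_2, so x_2 leaves.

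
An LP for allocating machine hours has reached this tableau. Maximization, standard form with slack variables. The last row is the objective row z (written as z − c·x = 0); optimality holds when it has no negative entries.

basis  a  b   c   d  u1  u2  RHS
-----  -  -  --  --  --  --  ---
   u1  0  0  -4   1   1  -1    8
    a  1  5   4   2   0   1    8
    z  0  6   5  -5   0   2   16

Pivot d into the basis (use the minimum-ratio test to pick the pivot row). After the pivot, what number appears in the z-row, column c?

Ratio test on column d — row 1: 8/1 = 8; row 2: 8/2 = 4. Minimum is 4 at row 2 (a leaves); pivot element 2.
Divide row 2 by 2; eliminate column d from the other rows.
z-row update in column c: 5 − (-5)·2 = 15.

15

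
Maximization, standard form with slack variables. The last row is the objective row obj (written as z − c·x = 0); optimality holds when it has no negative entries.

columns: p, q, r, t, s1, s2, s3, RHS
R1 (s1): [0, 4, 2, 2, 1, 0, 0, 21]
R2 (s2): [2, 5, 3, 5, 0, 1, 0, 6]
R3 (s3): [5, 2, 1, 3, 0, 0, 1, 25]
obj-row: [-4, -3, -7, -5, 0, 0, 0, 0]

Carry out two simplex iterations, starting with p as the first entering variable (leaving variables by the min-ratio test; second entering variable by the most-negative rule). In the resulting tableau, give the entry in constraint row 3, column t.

4/3

Ratio test on column p — row 1: entry 0 ≤ 0; row 2: 6/2 = 3; row 3: 25/5 = 5. Minimum is 3 at row 2 (s2 leaves); pivot element 2.
Divide row 2 by 2; eliminate column p from the other rows.
Second iteration: most negative obj-row entry is -1 in column r, so r enters.
Ratio test on column r — row 1: 21/2 = 21/2; row 2: 3/(3/2) = 2; row 3: entry -13/2 ≤ 0. Minimum is 2 at row 2 (p leaves); pivot element 3/2.
Divide row 2 by 3/2; eliminate column r from the other rows.
After both pivots, the entry at constraint row 3, column t is 4/3.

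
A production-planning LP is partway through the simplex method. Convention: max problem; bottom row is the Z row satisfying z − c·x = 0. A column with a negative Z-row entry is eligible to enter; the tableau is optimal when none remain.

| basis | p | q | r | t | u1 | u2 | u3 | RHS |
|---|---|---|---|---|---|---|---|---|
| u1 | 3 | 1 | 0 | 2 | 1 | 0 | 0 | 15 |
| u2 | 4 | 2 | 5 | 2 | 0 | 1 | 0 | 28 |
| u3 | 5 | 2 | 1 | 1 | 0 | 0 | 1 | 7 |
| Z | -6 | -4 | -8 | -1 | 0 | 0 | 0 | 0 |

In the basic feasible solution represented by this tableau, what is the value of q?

0

q is not in the basis, so in the current basic feasible solution q = 0.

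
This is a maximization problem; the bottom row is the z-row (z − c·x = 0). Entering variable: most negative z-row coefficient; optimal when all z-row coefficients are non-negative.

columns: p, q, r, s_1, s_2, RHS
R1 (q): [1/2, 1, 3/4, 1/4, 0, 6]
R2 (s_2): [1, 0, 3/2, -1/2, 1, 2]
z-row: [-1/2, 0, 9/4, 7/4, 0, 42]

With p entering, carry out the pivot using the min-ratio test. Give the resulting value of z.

43

Ratio test on column p — row 1: 6/(1/2) = 12; row 2: 2/1 = 2. Minimum is 2 at row 2 (s_2 leaves); pivot element 1.
Pivot on row 2; the z-row RHS becomes 42 − (-1/2)·2 = 43.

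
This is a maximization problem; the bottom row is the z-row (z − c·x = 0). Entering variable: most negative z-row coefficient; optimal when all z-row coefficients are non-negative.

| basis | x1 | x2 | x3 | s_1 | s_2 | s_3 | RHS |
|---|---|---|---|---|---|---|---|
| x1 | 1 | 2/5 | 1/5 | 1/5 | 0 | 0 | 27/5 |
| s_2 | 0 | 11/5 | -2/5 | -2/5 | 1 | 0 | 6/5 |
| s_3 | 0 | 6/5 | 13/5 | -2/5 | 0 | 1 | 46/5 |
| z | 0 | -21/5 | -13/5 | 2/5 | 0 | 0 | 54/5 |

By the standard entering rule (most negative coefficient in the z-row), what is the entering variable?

x2

Negative z-row entries: x2: -21/5, x3: -13/5.
The most negative is -21/5 in column x2, so x2 enters.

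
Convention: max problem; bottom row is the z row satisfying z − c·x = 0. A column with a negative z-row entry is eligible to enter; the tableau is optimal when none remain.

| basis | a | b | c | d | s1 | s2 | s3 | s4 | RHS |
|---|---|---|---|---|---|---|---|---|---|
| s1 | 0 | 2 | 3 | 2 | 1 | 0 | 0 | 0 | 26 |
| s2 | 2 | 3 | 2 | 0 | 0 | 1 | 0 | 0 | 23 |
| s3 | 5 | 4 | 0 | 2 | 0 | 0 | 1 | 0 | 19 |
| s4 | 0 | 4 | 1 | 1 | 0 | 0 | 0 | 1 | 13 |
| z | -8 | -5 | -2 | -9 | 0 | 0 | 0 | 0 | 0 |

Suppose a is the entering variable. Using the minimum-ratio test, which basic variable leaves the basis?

s3

Column a entries and ratios — s1: 0 ≤ 0, skip; s2: 23/2 = 23/2; s3: 19/5 = 19/5; s4: 0 ≤ 0, skip.
Smallest ratio is 19/5 in the row of s3, so s3 leaves.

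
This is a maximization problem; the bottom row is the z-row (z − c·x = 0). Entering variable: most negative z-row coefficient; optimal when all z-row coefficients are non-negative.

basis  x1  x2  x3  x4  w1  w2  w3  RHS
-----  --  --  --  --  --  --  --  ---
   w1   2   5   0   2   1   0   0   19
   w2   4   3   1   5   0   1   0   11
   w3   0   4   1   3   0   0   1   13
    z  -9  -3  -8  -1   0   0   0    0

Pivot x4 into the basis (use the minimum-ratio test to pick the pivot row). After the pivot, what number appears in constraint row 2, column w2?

1/5

Ratio test on column x4 — row 1: 19/2 = 19/2; row 2: 11/5 = 11/5; row 3: 13/3 = 13/3. Minimum is 11/5 at row 2 (w2 leaves); pivot element 5.
Divide row 2 by 5; eliminate column x4 from the other rows.
In the new row 2, the w2 entry is the old entry divided by the pivot: 1/5 = 1/5.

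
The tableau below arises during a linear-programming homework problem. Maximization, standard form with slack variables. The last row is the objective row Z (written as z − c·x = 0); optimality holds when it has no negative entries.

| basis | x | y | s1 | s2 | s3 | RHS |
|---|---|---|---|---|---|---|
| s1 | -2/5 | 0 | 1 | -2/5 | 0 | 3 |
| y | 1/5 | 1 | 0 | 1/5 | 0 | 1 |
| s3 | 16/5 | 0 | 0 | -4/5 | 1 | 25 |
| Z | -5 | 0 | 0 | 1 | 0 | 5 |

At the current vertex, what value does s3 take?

s3 is basic (row 3); its value is the RHS of that row, 25.

25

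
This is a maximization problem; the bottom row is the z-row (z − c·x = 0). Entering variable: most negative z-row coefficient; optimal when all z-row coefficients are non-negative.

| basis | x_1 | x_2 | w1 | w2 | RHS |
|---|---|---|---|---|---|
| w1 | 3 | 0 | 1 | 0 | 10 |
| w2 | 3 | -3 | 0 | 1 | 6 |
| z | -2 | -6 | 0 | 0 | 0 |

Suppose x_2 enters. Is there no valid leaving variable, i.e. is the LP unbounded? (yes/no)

Every constraint-row entry in column x_2 is ≤ 0, so increasing x_2 is unbounded.

yes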